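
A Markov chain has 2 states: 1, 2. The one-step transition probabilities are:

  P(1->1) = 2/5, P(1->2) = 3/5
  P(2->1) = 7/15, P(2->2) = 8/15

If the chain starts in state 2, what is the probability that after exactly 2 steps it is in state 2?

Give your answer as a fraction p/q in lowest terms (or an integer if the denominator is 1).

Answer: 127/225

Derivation:
Computing P^2 by repeated multiplication:
P^1 =
  1: [2/5, 3/5]
  2: [7/15, 8/15]
P^2 =
  1: [11/25, 14/25]
  2: [98/225, 127/225]

(P^2)[2 -> 2] = 127/225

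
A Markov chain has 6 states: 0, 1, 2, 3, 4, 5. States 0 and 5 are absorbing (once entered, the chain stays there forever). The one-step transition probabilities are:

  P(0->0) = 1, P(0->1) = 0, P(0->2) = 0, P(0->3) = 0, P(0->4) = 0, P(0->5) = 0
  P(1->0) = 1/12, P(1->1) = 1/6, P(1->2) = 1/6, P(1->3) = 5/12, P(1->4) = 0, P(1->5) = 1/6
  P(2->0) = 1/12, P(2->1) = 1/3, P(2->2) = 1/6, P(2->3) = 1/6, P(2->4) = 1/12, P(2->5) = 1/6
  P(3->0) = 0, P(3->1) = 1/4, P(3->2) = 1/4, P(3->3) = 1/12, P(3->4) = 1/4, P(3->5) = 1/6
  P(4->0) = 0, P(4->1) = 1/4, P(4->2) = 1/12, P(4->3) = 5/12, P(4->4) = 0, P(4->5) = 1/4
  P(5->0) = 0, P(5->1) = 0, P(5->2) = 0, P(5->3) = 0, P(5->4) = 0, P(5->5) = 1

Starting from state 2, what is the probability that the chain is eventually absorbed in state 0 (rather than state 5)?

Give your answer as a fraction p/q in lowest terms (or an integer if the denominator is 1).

Answer: 1551/6388

Derivation:
Let a_i = P(absorbed in 0 | start in state i).
Boundary conditions: a_0 = 1, a_5 = 0.
For each transient state i, a_i = sum_j P(i->j) * a_j:
  a_1 = 1/12*a_0 + 1/6*a_1 + 1/6*a_2 + 5/12*a_3 + 0*a_4 + 1/6*a_5
  a_2 = 1/12*a_0 + 1/3*a_1 + 1/6*a_2 + 1/6*a_3 + 1/12*a_4 + 1/6*a_5
  a_3 = 0*a_0 + 1/4*a_1 + 1/4*a_2 + 1/12*a_3 + 1/4*a_4 + 1/6*a_5
  a_4 = 0*a_0 + 1/4*a_1 + 1/12*a_2 + 5/12*a_3 + 0*a_4 + 1/4*a_5

Substituting a_0 = 1 and a_5 = 0, rearrange to (I - Q) a = r where r[i] = P(i -> 0):
  [5/6, -1/6, -5/12, 0] . (a_1, a_2, a_3, a_4) = 1/12
  [-1/3, 5/6, -1/6, -1/12] . (a_1, a_2, a_3, a_4) = 1/12
  [-1/4, -1/4, 11/12, -1/4] . (a_1, a_2, a_3, a_4) = 0
  [-1/4, -1/12, -5/12, 1] . (a_1, a_2, a_3, a_4) = 0

Solving yields:
  a_1 = 1495/6388
  a_2 = 1551/6388
  a_3 = 273/1597
  a_4 = 479/3194

Starting state is 2, so the absorption probability is a_2 = 1551/6388.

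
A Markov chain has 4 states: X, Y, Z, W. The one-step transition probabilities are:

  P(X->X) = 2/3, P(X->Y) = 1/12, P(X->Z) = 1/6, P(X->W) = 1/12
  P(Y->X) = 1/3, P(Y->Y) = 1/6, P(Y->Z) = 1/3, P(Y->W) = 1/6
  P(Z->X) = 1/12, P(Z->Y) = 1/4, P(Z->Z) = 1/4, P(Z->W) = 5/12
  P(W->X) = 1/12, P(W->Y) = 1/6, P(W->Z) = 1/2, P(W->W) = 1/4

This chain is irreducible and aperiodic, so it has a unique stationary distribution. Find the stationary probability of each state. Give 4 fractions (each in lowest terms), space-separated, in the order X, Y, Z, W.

The stationary distribution satisfies pi = pi * P, i.e.:
  pi_X = 2/3*pi_X + 1/3*pi_Y + 1/12*pi_Z + 1/12*pi_W
  pi_Y = 1/12*pi_X + 1/6*pi_Y + 1/4*pi_Z + 1/6*pi_W
  pi_Z = 1/6*pi_X + 1/3*pi_Y + 1/4*pi_Z + 1/2*pi_W
  pi_W = 1/12*pi_X + 1/6*pi_Y + 5/12*pi_Z + 1/4*pi_W
with normalization: pi_X + pi_Y + pi_Z + pi_W = 1.

Using the first 3 balance equations plus normalization, the linear system A*pi = b is:
  [-1/3, 1/3, 1/12, 1/12] . pi = 0
  [1/12, -5/6, 1/4, 1/6] . pi = 0
  [1/6, 1/3, -3/4, 1/2] . pi = 0
  [1, 1, 1, 1] . pi = 1

Solving yields:
  pi_X = 290/967
  pi_Y = 161/967
  pi_Z = 288/967
  pi_W = 228/967

Verification (pi * P):
  290/967*2/3 + 161/967*1/3 + 288/967*1/12 + 228/967*1/12 = 290/967 = pi_X  (ok)
  290/967*1/12 + 161/967*1/6 + 288/967*1/4 + 228/967*1/6 = 161/967 = pi_Y  (ok)
  290/967*1/6 + 161/967*1/3 + 288/967*1/4 + 228/967*1/2 = 288/967 = pi_Z  (ok)
  290/967*1/12 + 161/967*1/6 + 288/967*5/12 + 228/967*1/4 = 228/967 = pi_W  (ok)

Answer: 290/967 161/967 288/967 228/967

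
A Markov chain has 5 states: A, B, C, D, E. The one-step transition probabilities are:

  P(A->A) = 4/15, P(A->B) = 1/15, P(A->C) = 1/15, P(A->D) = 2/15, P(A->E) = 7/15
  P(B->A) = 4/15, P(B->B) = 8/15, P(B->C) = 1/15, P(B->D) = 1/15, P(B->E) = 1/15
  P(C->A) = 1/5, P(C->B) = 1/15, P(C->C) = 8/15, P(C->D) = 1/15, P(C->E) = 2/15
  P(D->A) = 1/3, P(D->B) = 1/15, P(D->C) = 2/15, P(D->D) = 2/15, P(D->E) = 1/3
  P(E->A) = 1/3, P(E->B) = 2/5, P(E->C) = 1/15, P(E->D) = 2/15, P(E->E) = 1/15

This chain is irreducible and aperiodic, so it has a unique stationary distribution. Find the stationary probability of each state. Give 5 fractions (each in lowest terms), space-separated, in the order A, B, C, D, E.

Answer: 2218/7951 2067/7951 1100/7951 849/7951 1717/7951

Derivation:
The stationary distribution satisfies pi = pi * P, i.e.:
  pi_A = 4/15*pi_A + 4/15*pi_B + 1/5*pi_C + 1/3*pi_D + 1/3*pi_E
  pi_B = 1/15*pi_A + 8/15*pi_B + 1/15*pi_C + 1/15*pi_D + 2/5*pi_E
  pi_C = 1/15*pi_A + 1/15*pi_B + 8/15*pi_C + 2/15*pi_D + 1/15*pi_E
  pi_D = 2/15*pi_A + 1/15*pi_B + 1/15*pi_C + 2/15*pi_D + 2/15*pi_E
  pi_E = 7/15*pi_A + 1/15*pi_B + 2/15*pi_C + 1/3*pi_D + 1/15*pi_E
with normalization: pi_A + pi_B + pi_C + pi_D + pi_E = 1.

Using the first 4 balance equations plus normalization, the linear system A*pi = b is:
  [-11/15, 4/15, 1/5, 1/3, 1/3] . pi = 0
  [1/15, -7/15, 1/15, 1/15, 2/5] . pi = 0
  [1/15, 1/15, -7/15, 2/15, 1/15] . pi = 0
  [2/15, 1/15, 1/15, -13/15, 2/15] . pi = 0
  [1, 1, 1, 1, 1] . pi = 1

Solving yields:
  pi_A = 2218/7951
  pi_B = 2067/7951
  pi_C = 1100/7951
  pi_D = 849/7951
  pi_E = 1717/7951

Verification (pi * P):
  2218/7951*4/15 + 2067/7951*4/15 + 1100/7951*1/5 + 849/7951*1/3 + 1717/7951*1/3 = 2218/7951 = pi_A  (ok)
  2218/7951*1/15 + 2067/7951*8/15 + 1100/7951*1/15 + 849/7951*1/15 + 1717/7951*2/5 = 2067/7951 = pi_B  (ok)
  2218/7951*1/15 + 2067/7951*1/15 + 1100/7951*8/15 + 849/7951*2/15 + 1717/7951*1/15 = 1100/7951 = pi_C  (ok)
  2218/7951*2/15 + 2067/7951*1/15 + 1100/7951*1/15 + 849/7951*2/15 + 1717/7951*2/15 = 849/7951 = pi_D  (ok)
  2218/7951*7/15 + 2067/7951*1/15 + 1100/7951*2/15 + 849/7951*1/3 + 1717/7951*1/15 = 1717/7951 = pi_E  (ok)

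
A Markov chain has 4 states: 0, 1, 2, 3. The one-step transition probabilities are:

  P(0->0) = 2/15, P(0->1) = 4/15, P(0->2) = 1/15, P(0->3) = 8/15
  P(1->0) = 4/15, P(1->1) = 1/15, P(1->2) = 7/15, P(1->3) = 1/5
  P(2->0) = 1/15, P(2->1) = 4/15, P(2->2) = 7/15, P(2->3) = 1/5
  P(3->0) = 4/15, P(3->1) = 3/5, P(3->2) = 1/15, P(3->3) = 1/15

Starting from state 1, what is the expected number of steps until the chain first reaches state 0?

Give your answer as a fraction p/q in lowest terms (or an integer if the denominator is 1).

Let h_i = expected steps to first reach 0 from state i.
Boundary: h_0 = 0.
First-step equations for the other states:
  h_1 = 1 + 4/15*h_0 + 1/15*h_1 + 7/15*h_2 + 1/5*h_3
  h_2 = 1 + 1/15*h_0 + 4/15*h_1 + 7/15*h_2 + 1/5*h_3
  h_3 = 1 + 4/15*h_0 + 3/5*h_1 + 1/15*h_2 + 1/15*h_3

Substituting h_0 = 0 and rearranging gives the linear system (I - Q) h = 1:
  [14/15, -7/15, -1/5] . (h_1, h_2, h_3) = 1
  [-4/15, 8/15, -1/5] . (h_1, h_2, h_3) = 1
  [-3/5, -1/15, 14/15] . (h_1, h_2, h_3) = 1

Solving yields:
  h_1 = 1275/239
  h_2 = 1530/239
  h_3 = 1185/239

Starting state is 1, so the expected hitting time is h_1 = 1275/239.

Answer: 1275/239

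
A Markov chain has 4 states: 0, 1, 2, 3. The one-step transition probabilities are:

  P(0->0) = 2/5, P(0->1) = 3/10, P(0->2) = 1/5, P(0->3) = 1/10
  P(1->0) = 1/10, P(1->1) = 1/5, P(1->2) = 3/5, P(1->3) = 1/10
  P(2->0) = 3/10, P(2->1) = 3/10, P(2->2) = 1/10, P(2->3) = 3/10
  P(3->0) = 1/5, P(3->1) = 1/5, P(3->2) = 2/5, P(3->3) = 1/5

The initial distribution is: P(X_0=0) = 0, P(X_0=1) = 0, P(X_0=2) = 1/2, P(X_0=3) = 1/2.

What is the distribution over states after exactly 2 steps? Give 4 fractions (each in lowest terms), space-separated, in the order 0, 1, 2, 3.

Answer: 1/4 1/4 13/40 7/40

Derivation:
Propagating the distribution step by step (d_{t+1} = d_t * P):
d_0 = (0=0, 1=0, 2=1/2, 3=1/2)
  d_1[0] = 0*2/5 + 0*1/10 + 1/2*3/10 + 1/2*1/5 = 1/4
  d_1[1] = 0*3/10 + 0*1/5 + 1/2*3/10 + 1/2*1/5 = 1/4
  d_1[2] = 0*1/5 + 0*3/5 + 1/2*1/10 + 1/2*2/5 = 1/4
  d_1[3] = 0*1/10 + 0*1/10 + 1/2*3/10 + 1/2*1/5 = 1/4
d_1 = (0=1/4, 1=1/4, 2=1/4, 3=1/4)
  d_2[0] = 1/4*2/5 + 1/4*1/10 + 1/4*3/10 + 1/4*1/5 = 1/4
  d_2[1] = 1/4*3/10 + 1/4*1/5 + 1/4*3/10 + 1/4*1/5 = 1/4
  d_2[2] = 1/4*1/5 + 1/4*3/5 + 1/4*1/10 + 1/4*2/5 = 13/40
  d_2[3] = 1/4*1/10 + 1/4*1/10 + 1/4*3/10 + 1/4*1/5 = 7/40
d_2 = (0=1/4, 1=1/4, 2=13/40, 3=7/40)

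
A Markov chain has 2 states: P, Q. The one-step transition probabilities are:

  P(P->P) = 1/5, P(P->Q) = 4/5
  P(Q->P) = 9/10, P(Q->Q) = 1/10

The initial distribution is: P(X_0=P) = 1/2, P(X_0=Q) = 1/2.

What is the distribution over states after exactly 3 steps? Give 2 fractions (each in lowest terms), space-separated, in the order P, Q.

Answer: 1079/2000 921/2000

Derivation:
Propagating the distribution step by step (d_{t+1} = d_t * P):
d_0 = (P=1/2, Q=1/2)
  d_1[P] = 1/2*1/5 + 1/2*9/10 = 11/20
  d_1[Q] = 1/2*4/5 + 1/2*1/10 = 9/20
d_1 = (P=11/20, Q=9/20)
  d_2[P] = 11/20*1/5 + 9/20*9/10 = 103/200
  d_2[Q] = 11/20*4/5 + 9/20*1/10 = 97/200
d_2 = (P=103/200, Q=97/200)
  d_3[P] = 103/200*1/5 + 97/200*9/10 = 1079/2000
  d_3[Q] = 103/200*4/5 + 97/200*1/10 = 921/2000
d_3 = (P=1079/2000, Q=921/2000)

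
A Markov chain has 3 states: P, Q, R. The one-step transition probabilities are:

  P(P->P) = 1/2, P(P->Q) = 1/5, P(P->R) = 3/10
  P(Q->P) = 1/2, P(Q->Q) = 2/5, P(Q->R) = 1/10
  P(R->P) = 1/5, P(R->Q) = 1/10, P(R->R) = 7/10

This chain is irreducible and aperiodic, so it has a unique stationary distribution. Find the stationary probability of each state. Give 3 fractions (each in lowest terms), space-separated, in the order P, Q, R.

Answer: 17/46 9/46 10/23

Derivation:
The stationary distribution satisfies pi = pi * P, i.e.:
  pi_P = 1/2*pi_P + 1/2*pi_Q + 1/5*pi_R
  pi_Q = 1/5*pi_P + 2/5*pi_Q + 1/10*pi_R
  pi_R = 3/10*pi_P + 1/10*pi_Q + 7/10*pi_R
with normalization: pi_P + pi_Q + pi_R = 1.

Using the first 2 balance equations plus normalization, the linear system A*pi = b is:
  [-1/2, 1/2, 1/5] . pi = 0
  [1/5, -3/5, 1/10] . pi = 0
  [1, 1, 1] . pi = 1

Solving yields:
  pi_P = 17/46
  pi_Q = 9/46
  pi_R = 10/23

Verification (pi * P):
  17/46*1/2 + 9/46*1/2 + 10/23*1/5 = 17/46 = pi_P  (ok)
  17/46*1/5 + 9/46*2/5 + 10/23*1/10 = 9/46 = pi_Q  (ok)
  17/46*3/10 + 9/46*1/10 + 10/23*7/10 = 10/23 = pi_R  (ok)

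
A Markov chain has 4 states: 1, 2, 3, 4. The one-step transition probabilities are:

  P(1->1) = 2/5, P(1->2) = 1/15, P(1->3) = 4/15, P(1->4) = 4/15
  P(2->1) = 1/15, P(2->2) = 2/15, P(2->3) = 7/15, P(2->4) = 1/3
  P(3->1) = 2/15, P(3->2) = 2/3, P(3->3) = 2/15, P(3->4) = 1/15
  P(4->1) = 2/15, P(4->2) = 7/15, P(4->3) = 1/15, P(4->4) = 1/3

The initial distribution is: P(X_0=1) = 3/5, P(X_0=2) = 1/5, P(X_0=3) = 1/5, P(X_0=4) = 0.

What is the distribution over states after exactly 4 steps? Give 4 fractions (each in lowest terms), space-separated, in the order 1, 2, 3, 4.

Propagating the distribution step by step (d_{t+1} = d_t * P):
d_0 = (1=3/5, 2=1/5, 3=1/5, 4=0)
  d_1[1] = 3/5*2/5 + 1/5*1/15 + 1/5*2/15 + 0*2/15 = 7/25
  d_1[2] = 3/5*1/15 + 1/5*2/15 + 1/5*2/3 + 0*7/15 = 1/5
  d_1[3] = 3/5*4/15 + 1/5*7/15 + 1/5*2/15 + 0*1/15 = 7/25
  d_1[4] = 3/5*4/15 + 1/5*1/3 + 1/5*1/15 + 0*1/3 = 6/25
d_1 = (1=7/25, 2=1/5, 3=7/25, 4=6/25)
  d_2[1] = 7/25*2/5 + 1/5*1/15 + 7/25*2/15 + 6/25*2/15 = 73/375
  d_2[2] = 7/25*1/15 + 1/5*2/15 + 7/25*2/3 + 6/25*7/15 = 43/125
  d_2[3] = 7/25*4/15 + 1/5*7/15 + 7/25*2/15 + 6/25*1/15 = 83/375
  d_2[4] = 7/25*4/15 + 1/5*1/3 + 7/25*1/15 + 6/25*1/3 = 6/25
d_2 = (1=73/375, 2=43/125, 3=83/375, 4=6/25)
  d_3[1] = 73/375*2/5 + 43/125*1/15 + 83/375*2/15 + 6/25*2/15 = 913/5625
  d_3[2] = 73/375*1/15 + 43/125*2/15 + 83/375*2/3 + 6/25*7/15 = 199/625
  d_3[3] = 73/375*4/15 + 43/125*7/15 + 83/375*2/15 + 6/25*1/15 = 1451/5625
  d_3[4] = 73/375*4/15 + 43/125*1/3 + 83/375*1/15 + 6/25*1/3 = 98/375
d_3 = (1=913/5625, 2=199/625, 3=1451/5625, 4=98/375)
  d_4[1] = 913/5625*2/5 + 199/625*1/15 + 1451/5625*2/15 + 98/375*2/15 = 13111/84375
  d_4[2] = 913/5625*1/15 + 199/625*2/15 + 1451/5625*2/3 + 98/375*7/15 = 217/625
  d_4[3] = 913/5625*4/15 + 199/625*7/15 + 1451/5625*2/15 + 98/375*1/15 = 20561/84375
  d_4[4] = 913/5625*4/15 + 199/625*1/3 + 1451/5625*1/15 + 98/375*1/3 = 7136/28125
d_4 = (1=13111/84375, 2=217/625, 3=20561/84375, 4=7136/28125)

Answer: 13111/84375 217/625 20561/84375 7136/28125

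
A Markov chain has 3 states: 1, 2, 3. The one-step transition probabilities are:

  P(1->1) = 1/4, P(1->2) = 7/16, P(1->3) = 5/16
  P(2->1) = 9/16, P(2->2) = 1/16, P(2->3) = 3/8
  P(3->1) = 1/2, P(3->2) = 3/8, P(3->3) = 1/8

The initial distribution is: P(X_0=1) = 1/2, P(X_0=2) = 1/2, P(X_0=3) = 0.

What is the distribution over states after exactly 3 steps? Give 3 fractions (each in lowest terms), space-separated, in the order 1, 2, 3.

Answer: 3413/8192 2459/8192 145/512

Derivation:
Propagating the distribution step by step (d_{t+1} = d_t * P):
d_0 = (1=1/2, 2=1/2, 3=0)
  d_1[1] = 1/2*1/4 + 1/2*9/16 + 0*1/2 = 13/32
  d_1[2] = 1/2*7/16 + 1/2*1/16 + 0*3/8 = 1/4
  d_1[3] = 1/2*5/16 + 1/2*3/8 + 0*1/8 = 11/32
d_1 = (1=13/32, 2=1/4, 3=11/32)
  d_2[1] = 13/32*1/4 + 1/4*9/16 + 11/32*1/2 = 53/128
  d_2[2] = 13/32*7/16 + 1/4*1/16 + 11/32*3/8 = 165/512
  d_2[3] = 13/32*5/16 + 1/4*3/8 + 11/32*1/8 = 135/512
d_2 = (1=53/128, 2=165/512, 3=135/512)
  d_3[1] = 53/128*1/4 + 165/512*9/16 + 135/512*1/2 = 3413/8192
  d_3[2] = 53/128*7/16 + 165/512*1/16 + 135/512*3/8 = 2459/8192
  d_3[3] = 53/128*5/16 + 165/512*3/8 + 135/512*1/8 = 145/512
d_3 = (1=3413/8192, 2=2459/8192, 3=145/512)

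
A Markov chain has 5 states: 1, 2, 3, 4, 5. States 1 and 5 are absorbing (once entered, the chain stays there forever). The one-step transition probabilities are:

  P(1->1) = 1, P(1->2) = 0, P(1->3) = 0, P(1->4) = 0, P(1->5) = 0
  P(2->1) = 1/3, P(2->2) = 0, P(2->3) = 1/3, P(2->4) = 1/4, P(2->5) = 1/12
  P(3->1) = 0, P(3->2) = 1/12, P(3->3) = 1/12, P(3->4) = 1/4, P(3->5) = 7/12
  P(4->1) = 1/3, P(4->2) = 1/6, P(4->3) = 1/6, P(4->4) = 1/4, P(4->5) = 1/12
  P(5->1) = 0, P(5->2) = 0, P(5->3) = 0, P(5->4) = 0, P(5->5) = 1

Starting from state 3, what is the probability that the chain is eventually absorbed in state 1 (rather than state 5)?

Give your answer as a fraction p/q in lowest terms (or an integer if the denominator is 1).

Let a_i = P(absorbed in 1 | start in state i).
Boundary conditions: a_1 = 1, a_5 = 0.
For each transient state i, a_i = sum_j P(i->j) * a_j:
  a_2 = 1/3*a_1 + 0*a_2 + 1/3*a_3 + 1/4*a_4 + 1/12*a_5
  a_3 = 0*a_1 + 1/12*a_2 + 1/12*a_3 + 1/4*a_4 + 7/12*a_5
  a_4 = 1/3*a_1 + 1/6*a_2 + 1/6*a_3 + 1/4*a_4 + 1/12*a_5

Substituting a_1 = 1 and a_5 = 0, rearrange to (I - Q) a = r where r[i] = P(i -> 1):
  [1, -1/3, -1/4] . (a_2, a_3, a_4) = 1/3
  [-1/12, 11/12, -1/4] . (a_2, a_3, a_4) = 0
  [-1/6, -1/6, 3/4] . (a_2, a_3, a_4) = 1/3

Solving yields:
  a_2 = 23/41
  a_3 = 9/41
  a_4 = 76/123

Starting state is 3, so the absorption probability is a_3 = 9/41.

Answer: 9/41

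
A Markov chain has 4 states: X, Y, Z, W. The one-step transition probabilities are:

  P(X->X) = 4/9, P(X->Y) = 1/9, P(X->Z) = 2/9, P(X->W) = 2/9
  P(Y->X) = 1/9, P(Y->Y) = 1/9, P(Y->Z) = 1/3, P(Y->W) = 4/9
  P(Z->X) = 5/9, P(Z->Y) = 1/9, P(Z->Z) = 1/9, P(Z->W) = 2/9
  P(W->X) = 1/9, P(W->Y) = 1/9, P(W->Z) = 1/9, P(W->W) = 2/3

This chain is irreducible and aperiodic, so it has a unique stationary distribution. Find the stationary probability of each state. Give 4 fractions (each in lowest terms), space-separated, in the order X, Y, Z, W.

Answer: 5/18 1/9 1/6 4/9

Derivation:
The stationary distribution satisfies pi = pi * P, i.e.:
  pi_X = 4/9*pi_X + 1/9*pi_Y + 5/9*pi_Z + 1/9*pi_W
  pi_Y = 1/9*pi_X + 1/9*pi_Y + 1/9*pi_Z + 1/9*pi_W
  pi_Z = 2/9*pi_X + 1/3*pi_Y + 1/9*pi_Z + 1/9*pi_W
  pi_W = 2/9*pi_X + 4/9*pi_Y + 2/9*pi_Z + 2/3*pi_W
with normalization: pi_X + pi_Y + pi_Z + pi_W = 1.

Using the first 3 balance equations plus normalization, the linear system A*pi = b is:
  [-5/9, 1/9, 5/9, 1/9] . pi = 0
  [1/9, -8/9, 1/9, 1/9] . pi = 0
  [2/9, 1/3, -8/9, 1/9] . pi = 0
  [1, 1, 1, 1] . pi = 1

Solving yields:
  pi_X = 5/18
  pi_Y = 1/9
  pi_Z = 1/6
  pi_W = 4/9

Verification (pi * P):
  5/18*4/9 + 1/9*1/9 + 1/6*5/9 + 4/9*1/9 = 5/18 = pi_X  (ok)
  5/18*1/9 + 1/9*1/9 + 1/6*1/9 + 4/9*1/9 = 1/9 = pi_Y  (ok)
  5/18*2/9 + 1/9*1/3 + 1/6*1/9 + 4/9*1/9 = 1/6 = pi_Z  (ok)
  5/18*2/9 + 1/9*4/9 + 1/6*2/9 + 4/9*2/3 = 4/9 = pi_W  (ok)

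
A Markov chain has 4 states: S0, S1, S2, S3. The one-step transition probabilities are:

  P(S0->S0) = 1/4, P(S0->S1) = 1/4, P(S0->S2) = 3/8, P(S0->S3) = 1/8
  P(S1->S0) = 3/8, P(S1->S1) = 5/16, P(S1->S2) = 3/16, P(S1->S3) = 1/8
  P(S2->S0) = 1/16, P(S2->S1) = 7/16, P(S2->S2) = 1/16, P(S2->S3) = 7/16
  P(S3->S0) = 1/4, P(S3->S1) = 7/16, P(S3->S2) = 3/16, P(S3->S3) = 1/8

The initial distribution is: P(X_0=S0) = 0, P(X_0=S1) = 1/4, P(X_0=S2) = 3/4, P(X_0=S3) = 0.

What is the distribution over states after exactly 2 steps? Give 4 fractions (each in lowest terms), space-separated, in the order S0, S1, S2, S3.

Answer: 145/512 369/1024 207/1024 79/512

Derivation:
Propagating the distribution step by step (d_{t+1} = d_t * P):
d_0 = (S0=0, S1=1/4, S2=3/4, S3=0)
  d_1[S0] = 0*1/4 + 1/4*3/8 + 3/4*1/16 + 0*1/4 = 9/64
  d_1[S1] = 0*1/4 + 1/4*5/16 + 3/4*7/16 + 0*7/16 = 13/32
  d_1[S2] = 0*3/8 + 1/4*3/16 + 3/4*1/16 + 0*3/16 = 3/32
  d_1[S3] = 0*1/8 + 1/4*1/8 + 3/4*7/16 + 0*1/8 = 23/64
d_1 = (S0=9/64, S1=13/32, S2=3/32, S3=23/64)
  d_2[S0] = 9/64*1/4 + 13/32*3/8 + 3/32*1/16 + 23/64*1/4 = 145/512
  d_2[S1] = 9/64*1/4 + 13/32*5/16 + 3/32*7/16 + 23/64*7/16 = 369/1024
  d_2[S2] = 9/64*3/8 + 13/32*3/16 + 3/32*1/16 + 23/64*3/16 = 207/1024
  d_2[S3] = 9/64*1/8 + 13/32*1/8 + 3/32*7/16 + 23/64*1/8 = 79/512
d_2 = (S0=145/512, S1=369/1024, S2=207/1024, S3=79/512)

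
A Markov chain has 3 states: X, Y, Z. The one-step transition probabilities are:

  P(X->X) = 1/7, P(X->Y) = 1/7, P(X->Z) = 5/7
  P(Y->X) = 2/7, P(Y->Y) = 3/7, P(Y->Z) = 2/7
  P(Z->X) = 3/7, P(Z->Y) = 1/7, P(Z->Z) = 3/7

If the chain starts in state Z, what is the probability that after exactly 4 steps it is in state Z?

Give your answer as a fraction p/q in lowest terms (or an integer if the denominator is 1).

Answer: 1182/2401

Derivation:
Computing P^4 by repeated multiplication:
P^1 =
  X: [1/7, 1/7, 5/7]
  Y: [2/7, 3/7, 2/7]
  Z: [3/7, 1/7, 3/7]
P^2 =
  X: [18/49, 9/49, 22/49]
  Y: [2/7, 13/49, 22/49]
  Z: [2/7, 9/49, 26/49]
P^3 =
  X: [102/343, 67/343, 174/343]
  Y: [106/343, 75/343, 162/343]
  Z: [110/343, 67/343, 166/343]
P^4 =
  X: [758/2401, 477/2401, 1166/2401]
  Y: [106/343, 493/2401, 1166/2401]
  Z: [106/343, 477/2401, 1182/2401]

(P^4)[Z -> Z] = 1182/2401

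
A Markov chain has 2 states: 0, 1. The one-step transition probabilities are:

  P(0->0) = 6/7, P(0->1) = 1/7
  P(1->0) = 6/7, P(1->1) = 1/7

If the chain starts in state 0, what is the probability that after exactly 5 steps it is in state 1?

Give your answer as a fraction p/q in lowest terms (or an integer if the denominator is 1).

Answer: 1/7

Derivation:
Computing P^5 by repeated multiplication:
P^1 =
  0: [6/7, 1/7]
  1: [6/7, 1/7]
P^2 =
  0: [6/7, 1/7]
  1: [6/7, 1/7]
P^3 =
  0: [6/7, 1/7]
  1: [6/7, 1/7]
P^4 =
  0: [6/7, 1/7]
  1: [6/7, 1/7]
P^5 =
  0: [6/7, 1/7]
  1: [6/7, 1/7]

(P^5)[0 -> 1] = 1/7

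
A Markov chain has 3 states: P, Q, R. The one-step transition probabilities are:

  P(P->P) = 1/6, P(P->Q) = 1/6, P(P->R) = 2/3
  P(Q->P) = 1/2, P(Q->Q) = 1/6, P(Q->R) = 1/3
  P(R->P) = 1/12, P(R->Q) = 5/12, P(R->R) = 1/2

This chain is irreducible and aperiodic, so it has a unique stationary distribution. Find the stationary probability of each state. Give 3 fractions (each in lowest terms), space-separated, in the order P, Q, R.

Answer: 2/9 13/45 22/45

Derivation:
The stationary distribution satisfies pi = pi * P, i.e.:
  pi_P = 1/6*pi_P + 1/2*pi_Q + 1/12*pi_R
  pi_Q = 1/6*pi_P + 1/6*pi_Q + 5/12*pi_R
  pi_R = 2/3*pi_P + 1/3*pi_Q + 1/2*pi_R
with normalization: pi_P + pi_Q + pi_R = 1.

Using the first 2 balance equations plus normalization, the linear system A*pi = b is:
  [-5/6, 1/2, 1/12] . pi = 0
  [1/6, -5/6, 5/12] . pi = 0
  [1, 1, 1] . pi = 1

Solving yields:
  pi_P = 2/9
  pi_Q = 13/45
  pi_R = 22/45

Verification (pi * P):
  2/9*1/6 + 13/45*1/2 + 22/45*1/12 = 2/9 = pi_P  (ok)
  2/9*1/6 + 13/45*1/6 + 22/45*5/12 = 13/45 = pi_Q  (ok)
  2/9*2/3 + 13/45*1/3 + 22/45*1/2 = 22/45 = pi_R  (ok)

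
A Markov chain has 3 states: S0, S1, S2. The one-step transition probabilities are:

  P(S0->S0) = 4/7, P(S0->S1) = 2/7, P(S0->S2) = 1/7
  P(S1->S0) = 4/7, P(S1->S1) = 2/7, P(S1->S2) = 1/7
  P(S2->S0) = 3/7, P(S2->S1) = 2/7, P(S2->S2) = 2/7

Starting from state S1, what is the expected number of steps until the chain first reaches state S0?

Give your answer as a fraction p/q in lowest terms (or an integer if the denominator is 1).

Answer: 42/23

Derivation:
Let h_i = expected steps to first reach S0 from state i.
Boundary: h_S0 = 0.
First-step equations for the other states:
  h_S1 = 1 + 4/7*h_S0 + 2/7*h_S1 + 1/7*h_S2
  h_S2 = 1 + 3/7*h_S0 + 2/7*h_S1 + 2/7*h_S2

Substituting h_S0 = 0 and rearranging gives the linear system (I - Q) h = 1:
  [5/7, -1/7] . (h_S1, h_S2) = 1
  [-2/7, 5/7] . (h_S1, h_S2) = 1

Solving yields:
  h_S1 = 42/23
  h_S2 = 49/23

Starting state is S1, so the expected hitting time is h_S1 = 42/23.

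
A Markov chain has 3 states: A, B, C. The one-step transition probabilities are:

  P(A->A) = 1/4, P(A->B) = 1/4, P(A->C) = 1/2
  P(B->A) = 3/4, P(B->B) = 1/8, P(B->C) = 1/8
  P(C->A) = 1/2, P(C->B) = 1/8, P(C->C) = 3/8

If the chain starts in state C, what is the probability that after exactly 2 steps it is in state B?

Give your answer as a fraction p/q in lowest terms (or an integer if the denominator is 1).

Answer: 3/16

Derivation:
Computing P^2 by repeated multiplication:
P^1 =
  A: [1/4, 1/4, 1/2]
  B: [3/4, 1/8, 1/8]
  C: [1/2, 1/8, 3/8]
P^2 =
  A: [1/2, 5/32, 11/32]
  B: [11/32, 7/32, 7/16]
  C: [13/32, 3/16, 13/32]

(P^2)[C -> B] = 3/16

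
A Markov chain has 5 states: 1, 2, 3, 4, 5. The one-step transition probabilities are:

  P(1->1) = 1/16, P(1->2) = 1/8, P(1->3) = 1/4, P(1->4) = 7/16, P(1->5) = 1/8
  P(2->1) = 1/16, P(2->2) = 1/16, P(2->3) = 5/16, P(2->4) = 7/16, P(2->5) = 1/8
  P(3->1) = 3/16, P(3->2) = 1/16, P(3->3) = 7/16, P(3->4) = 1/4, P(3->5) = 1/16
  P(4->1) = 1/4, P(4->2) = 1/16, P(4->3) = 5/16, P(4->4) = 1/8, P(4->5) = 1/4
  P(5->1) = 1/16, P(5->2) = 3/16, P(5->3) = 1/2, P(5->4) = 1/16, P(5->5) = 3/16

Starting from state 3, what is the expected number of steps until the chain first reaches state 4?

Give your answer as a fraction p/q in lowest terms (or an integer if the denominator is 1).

Answer: 21664/5995

Derivation:
Let h_i = expected steps to first reach 4 from state i.
Boundary: h_4 = 0.
First-step equations for the other states:
  h_1 = 1 + 1/16*h_1 + 1/8*h_2 + 1/4*h_3 + 7/16*h_4 + 1/8*h_5
  h_2 = 1 + 1/16*h_1 + 1/16*h_2 + 5/16*h_3 + 7/16*h_4 + 1/8*h_5
  h_3 = 1 + 3/16*h_1 + 1/16*h_2 + 7/16*h_3 + 1/4*h_4 + 1/16*h_5
  h_5 = 1 + 1/16*h_1 + 3/16*h_2 + 1/2*h_3 + 1/16*h_4 + 3/16*h_5

Substituting h_4 = 0 and rearranging gives the linear system (I - Q) h = 1:
  [15/16, -1/8, -1/4, -1/8] . (h_1, h_2, h_3, h_5) = 1
  [-1/16, 15/16, -5/16, -1/8] . (h_1, h_2, h_3, h_5) = 1
  [-3/16, -1/16, 9/16, -1/16] . (h_1, h_2, h_3, h_5) = 1
  [-1/16, -3/16, -1/2, 13/16] . (h_1, h_2, h_3, h_5) = 1

Solving yields:
  h_1 = 1648/545
  h_2 = 18336/5995
  h_3 = 21664/5995
  h_5 = 26336/5995

Starting state is 3, so the expected hitting time is h_3 = 21664/5995.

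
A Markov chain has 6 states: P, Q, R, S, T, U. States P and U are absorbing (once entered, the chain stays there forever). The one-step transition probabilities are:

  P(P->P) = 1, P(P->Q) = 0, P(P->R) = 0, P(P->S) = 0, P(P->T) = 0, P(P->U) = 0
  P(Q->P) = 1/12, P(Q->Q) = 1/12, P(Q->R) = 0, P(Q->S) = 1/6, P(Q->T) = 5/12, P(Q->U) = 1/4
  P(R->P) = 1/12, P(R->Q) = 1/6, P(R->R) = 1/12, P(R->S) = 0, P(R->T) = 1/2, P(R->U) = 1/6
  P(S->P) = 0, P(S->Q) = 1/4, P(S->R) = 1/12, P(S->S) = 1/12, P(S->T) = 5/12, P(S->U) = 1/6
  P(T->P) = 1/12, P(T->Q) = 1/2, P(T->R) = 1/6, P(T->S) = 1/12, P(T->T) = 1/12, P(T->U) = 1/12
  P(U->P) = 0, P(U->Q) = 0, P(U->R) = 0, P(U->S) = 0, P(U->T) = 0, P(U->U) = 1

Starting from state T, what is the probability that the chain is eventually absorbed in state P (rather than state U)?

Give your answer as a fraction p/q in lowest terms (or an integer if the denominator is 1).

Answer: 773/2341

Derivation:
Let a_i = P(absorbed in P | start in state i).
Boundary conditions: a_P = 1, a_U = 0.
For each transient state i, a_i = sum_j P(i->j) * a_j:
  a_Q = 1/12*a_P + 1/12*a_Q + 0*a_R + 1/6*a_S + 5/12*a_T + 1/4*a_U
  a_R = 1/12*a_P + 1/6*a_Q + 1/12*a_R + 0*a_S + 1/2*a_T + 1/6*a_U
  a_S = 0*a_P + 1/4*a_Q + 1/12*a_R + 1/12*a_S + 5/12*a_T + 1/6*a_U
  a_T = 1/12*a_P + 1/2*a_Q + 1/6*a_R + 1/12*a_S + 1/12*a_T + 1/12*a_U

Substituting a_P = 1 and a_U = 0, rearrange to (I - Q) a = r where r[i] = P(i -> P):
  [11/12, 0, -1/6, -5/12] . (a_Q, a_R, a_S, a_T) = 1/12
  [-1/6, 11/12, 0, -1/2] . (a_Q, a_R, a_S, a_T) = 1/12
  [-1/4, -1/12, 11/12, -5/12] . (a_Q, a_R, a_S, a_T) = 0
  [-1/2, -1/6, -1/12, 11/12] . (a_Q, a_R, a_S, a_T) = 1/12

Solving yields:
  a_Q = 674/2341
  a_R = 757/2341
  a_S = 604/2341
  a_T = 773/2341

Starting state is T, so the absorption probability is a_T = 773/2341.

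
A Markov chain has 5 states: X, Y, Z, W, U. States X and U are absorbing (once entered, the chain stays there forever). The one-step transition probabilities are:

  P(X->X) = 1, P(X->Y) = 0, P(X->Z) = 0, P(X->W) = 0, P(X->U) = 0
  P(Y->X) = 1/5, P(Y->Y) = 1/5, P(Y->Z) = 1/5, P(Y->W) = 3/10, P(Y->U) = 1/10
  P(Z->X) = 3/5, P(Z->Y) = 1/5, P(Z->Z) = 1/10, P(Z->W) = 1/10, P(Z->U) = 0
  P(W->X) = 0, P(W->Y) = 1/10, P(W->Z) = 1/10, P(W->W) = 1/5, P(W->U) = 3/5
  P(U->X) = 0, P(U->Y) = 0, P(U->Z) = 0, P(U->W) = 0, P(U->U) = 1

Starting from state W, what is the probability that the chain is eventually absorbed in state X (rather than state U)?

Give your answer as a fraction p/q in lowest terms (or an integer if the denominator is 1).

Answer: 82/501

Derivation:
Let a_i = P(absorbed in X | start in state i).
Boundary conditions: a_X = 1, a_U = 0.
For each transient state i, a_i = sum_j P(i->j) * a_j:
  a_Y = 1/5*a_X + 1/5*a_Y + 1/5*a_Z + 3/10*a_W + 1/10*a_U
  a_Z = 3/5*a_X + 1/5*a_Y + 1/10*a_Z + 1/10*a_W + 0*a_U
  a_W = 0*a_X + 1/10*a_Y + 1/10*a_Z + 1/5*a_W + 3/5*a_U

Substituting a_X = 1 and a_U = 0, rearrange to (I - Q) a = r where r[i] = P(i -> X):
  [4/5, -1/5, -3/10] . (a_Y, a_Z, a_W) = 1/5
  [-1/5, 9/10, -1/10] . (a_Y, a_Z, a_W) = 3/5
  [-1/10, -1/10, 4/5] . (a_Y, a_Z, a_W) = 0

Solving yields:
  a_Y = 256/501
  a_Z = 400/501
  a_W = 82/501

Starting state is W, so the absorption probability is a_W = 82/501.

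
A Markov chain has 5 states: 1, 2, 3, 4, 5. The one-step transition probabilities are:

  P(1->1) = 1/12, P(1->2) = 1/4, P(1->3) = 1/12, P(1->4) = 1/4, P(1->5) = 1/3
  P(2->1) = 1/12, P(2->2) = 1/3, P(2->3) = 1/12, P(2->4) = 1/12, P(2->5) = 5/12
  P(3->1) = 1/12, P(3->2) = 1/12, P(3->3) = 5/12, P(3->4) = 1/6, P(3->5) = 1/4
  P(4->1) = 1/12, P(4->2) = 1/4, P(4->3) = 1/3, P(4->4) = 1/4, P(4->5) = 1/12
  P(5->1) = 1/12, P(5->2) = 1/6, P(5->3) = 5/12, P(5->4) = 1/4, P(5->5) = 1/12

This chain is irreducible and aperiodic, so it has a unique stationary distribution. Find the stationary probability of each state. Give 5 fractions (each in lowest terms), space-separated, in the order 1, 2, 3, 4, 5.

The stationary distribution satisfies pi = pi * P, i.e.:
  pi_1 = 1/12*pi_1 + 1/12*pi_2 + 1/12*pi_3 + 1/12*pi_4 + 1/12*pi_5
  pi_2 = 1/4*pi_1 + 1/3*pi_2 + 1/12*pi_3 + 1/4*pi_4 + 1/6*pi_5
  pi_3 = 1/12*pi_1 + 1/12*pi_2 + 5/12*pi_3 + 1/3*pi_4 + 5/12*pi_5
  pi_4 = 1/4*pi_1 + 1/12*pi_2 + 1/6*pi_3 + 1/4*pi_4 + 1/4*pi_5
  pi_5 = 1/3*pi_1 + 5/12*pi_2 + 1/4*pi_3 + 1/12*pi_4 + 1/12*pi_5
with normalization: pi_1 + pi_2 + pi_3 + pi_4 + pi_5 = 1.

Using the first 4 balance equations plus normalization, the linear system A*pi = b is:
  [-11/12, 1/12, 1/12, 1/12, 1/12] . pi = 0
  [1/4, -2/3, 1/12, 1/4, 1/6] . pi = 0
  [1/12, 1/12, -7/12, 1/3, 5/12] . pi = 0
  [1/4, 1/12, 1/6, -3/4, 1/4] . pi = 0
  [1, 1, 1, 1, 1] . pi = 1

Solving yields:
  pi_1 = 1/12
  pi_2 = 85/432
  pi_3 = 863/2808
  pi_4 = 269/1404
  pi_5 = 1241/5616

Verification (pi * P):
  1/12*1/12 + 85/432*1/12 + 863/2808*1/12 + 269/1404*1/12 + 1241/5616*1/12 = 1/12 = pi_1  (ok)
  1/12*1/4 + 85/432*1/3 + 863/2808*1/12 + 269/1404*1/4 + 1241/5616*1/6 = 85/432 = pi_2  (ok)
  1/12*1/12 + 85/432*1/12 + 863/2808*5/12 + 269/1404*1/3 + 1241/5616*5/12 = 863/2808 = pi_3  (ok)
  1/12*1/4 + 85/432*1/12 + 863/2808*1/6 + 269/1404*1/4 + 1241/5616*1/4 = 269/1404 = pi_4  (ok)
  1/12*1/3 + 85/432*5/12 + 863/2808*1/4 + 269/1404*1/12 + 1241/5616*1/12 = 1241/5616 = pi_5  (ok)

Answer: 1/12 85/432 863/2808 269/1404 1241/5616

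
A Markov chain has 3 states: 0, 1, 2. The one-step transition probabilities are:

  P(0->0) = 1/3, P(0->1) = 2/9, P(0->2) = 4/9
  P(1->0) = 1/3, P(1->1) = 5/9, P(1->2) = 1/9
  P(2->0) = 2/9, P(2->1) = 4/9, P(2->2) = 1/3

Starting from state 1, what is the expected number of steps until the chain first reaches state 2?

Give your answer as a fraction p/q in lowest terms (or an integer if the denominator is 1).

Let h_i = expected steps to first reach 2 from state i.
Boundary: h_2 = 0.
First-step equations for the other states:
  h_0 = 1 + 1/3*h_0 + 2/9*h_1 + 4/9*h_2
  h_1 = 1 + 1/3*h_0 + 5/9*h_1 + 1/9*h_2

Substituting h_2 = 0 and rearranging gives the linear system (I - Q) h = 1:
  [2/3, -2/9] . (h_0, h_1) = 1
  [-1/3, 4/9] . (h_0, h_1) = 1

Solving yields:
  h_0 = 3
  h_1 = 9/2

Starting state is 1, so the expected hitting time is h_1 = 9/2.

Answer: 9/2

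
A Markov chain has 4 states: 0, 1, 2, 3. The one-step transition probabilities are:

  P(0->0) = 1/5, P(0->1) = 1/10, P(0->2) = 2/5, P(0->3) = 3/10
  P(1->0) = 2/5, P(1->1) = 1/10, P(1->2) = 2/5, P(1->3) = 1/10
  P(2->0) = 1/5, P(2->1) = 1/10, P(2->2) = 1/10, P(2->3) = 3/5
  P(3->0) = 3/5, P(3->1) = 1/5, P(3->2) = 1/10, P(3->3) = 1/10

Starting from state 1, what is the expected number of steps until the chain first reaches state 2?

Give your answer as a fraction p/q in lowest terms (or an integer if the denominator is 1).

Let h_i = expected steps to first reach 2 from state i.
Boundary: h_2 = 0.
First-step equations for the other states:
  h_0 = 1 + 1/5*h_0 + 1/10*h_1 + 2/5*h_2 + 3/10*h_3
  h_1 = 1 + 2/5*h_0 + 1/10*h_1 + 2/5*h_2 + 1/10*h_3
  h_3 = 1 + 3/5*h_0 + 1/5*h_1 + 1/10*h_2 + 1/10*h_3

Substituting h_2 = 0 and rearranging gives the linear system (I - Q) h = 1:
  [4/5, -1/10, -3/10] . (h_0, h_1, h_3) = 1
  [-2/5, 9/10, -1/10] . (h_0, h_1, h_3) = 1
  [-3/5, -1/5, 9/10] . (h_0, h_1, h_3) = 1

Solving yields:
  h_0 = 305/101
  h_1 = 290/101
  h_3 = 380/101

Starting state is 1, so the expected hitting time is h_1 = 290/101.

Answer: 290/101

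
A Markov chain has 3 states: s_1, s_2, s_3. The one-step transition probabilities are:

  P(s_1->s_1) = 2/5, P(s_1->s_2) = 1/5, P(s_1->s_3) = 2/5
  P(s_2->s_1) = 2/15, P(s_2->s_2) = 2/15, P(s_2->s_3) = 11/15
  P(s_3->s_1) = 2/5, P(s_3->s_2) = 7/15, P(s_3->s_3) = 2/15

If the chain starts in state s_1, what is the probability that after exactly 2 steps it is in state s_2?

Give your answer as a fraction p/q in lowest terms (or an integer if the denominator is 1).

Computing P^2 by repeated multiplication:
P^1 =
  s_1: [2/5, 1/5, 2/5]
  s_2: [2/15, 2/15, 11/15]
  s_3: [2/5, 7/15, 2/15]
P^2 =
  s_1: [26/75, 22/75, 9/25]
  s_2: [82/225, 29/75, 56/225]
  s_3: [62/225, 46/225, 13/25]

(P^2)[s_1 -> s_2] = 22/75

Answer: 22/75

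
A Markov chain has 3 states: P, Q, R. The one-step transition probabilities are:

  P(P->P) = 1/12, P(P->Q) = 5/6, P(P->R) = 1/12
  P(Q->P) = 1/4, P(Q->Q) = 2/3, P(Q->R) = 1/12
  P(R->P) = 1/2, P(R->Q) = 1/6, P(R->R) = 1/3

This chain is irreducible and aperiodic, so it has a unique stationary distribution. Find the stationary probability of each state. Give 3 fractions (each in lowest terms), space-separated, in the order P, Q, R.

Answer: 5/21 41/63 1/9

Derivation:
The stationary distribution satisfies pi = pi * P, i.e.:
  pi_P = 1/12*pi_P + 1/4*pi_Q + 1/2*pi_R
  pi_Q = 5/6*pi_P + 2/3*pi_Q + 1/6*pi_R
  pi_R = 1/12*pi_P + 1/12*pi_Q + 1/3*pi_R
with normalization: pi_P + pi_Q + pi_R = 1.

Using the first 2 balance equations plus normalization, the linear system A*pi = b is:
  [-11/12, 1/4, 1/2] . pi = 0
  [5/6, -1/3, 1/6] . pi = 0
  [1, 1, 1] . pi = 1

Solving yields:
  pi_P = 5/21
  pi_Q = 41/63
  pi_R = 1/9

Verification (pi * P):
  5/21*1/12 + 41/63*1/4 + 1/9*1/2 = 5/21 = pi_P  (ok)
  5/21*5/6 + 41/63*2/3 + 1/9*1/6 = 41/63 = pi_Q  (ok)
  5/21*1/12 + 41/63*1/12 + 1/9*1/3 = 1/9 = pi_R  (ok)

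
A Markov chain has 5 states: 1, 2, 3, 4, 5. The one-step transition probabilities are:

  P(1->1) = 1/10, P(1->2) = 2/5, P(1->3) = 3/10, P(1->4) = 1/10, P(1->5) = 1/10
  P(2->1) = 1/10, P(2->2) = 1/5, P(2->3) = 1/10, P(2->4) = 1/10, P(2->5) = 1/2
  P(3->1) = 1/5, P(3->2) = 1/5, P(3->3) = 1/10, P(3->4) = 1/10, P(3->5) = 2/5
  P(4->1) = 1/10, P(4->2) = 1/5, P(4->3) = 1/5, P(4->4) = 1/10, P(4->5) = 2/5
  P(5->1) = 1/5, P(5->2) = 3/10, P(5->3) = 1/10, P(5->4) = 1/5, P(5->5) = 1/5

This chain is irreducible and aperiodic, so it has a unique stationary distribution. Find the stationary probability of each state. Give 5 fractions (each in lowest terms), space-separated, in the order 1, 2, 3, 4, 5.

The stationary distribution satisfies pi = pi * P, i.e.:
  pi_1 = 1/10*pi_1 + 1/10*pi_2 + 1/5*pi_3 + 1/10*pi_4 + 1/5*pi_5
  pi_2 = 2/5*pi_1 + 1/5*pi_2 + 1/5*pi_3 + 1/5*pi_4 + 3/10*pi_5
  pi_3 = 3/10*pi_1 + 1/10*pi_2 + 1/10*pi_3 + 1/5*pi_4 + 1/10*pi_5
  pi_4 = 1/10*pi_1 + 1/10*pi_2 + 1/10*pi_3 + 1/10*pi_4 + 1/5*pi_5
  pi_5 = 1/10*pi_1 + 1/2*pi_2 + 2/5*pi_3 + 2/5*pi_4 + 1/5*pi_5
with normalization: pi_1 + pi_2 + pi_3 + pi_4 + pi_5 = 1.

Using the first 4 balance equations plus normalization, the linear system A*pi = b is:
  [-9/10, 1/10, 1/5, 1/10, 1/5] . pi = 0
  [2/5, -4/5, 1/5, 1/5, 3/10] . pi = 0
  [3/10, 1/10, -9/10, 1/5, 1/10] . pi = 0
  [1/10, 1/10, 1/10, -9/10, 1/5] . pi = 0
  [1, 1, 1, 1, 1] . pi = 1

Solving yields:
  pi_1 = 277/1896
  pi_2 = 165/632
  pi_3 = 45/316
  pi_4 = 125/948
  pi_5 = 151/474

Verification (pi * P):
  277/1896*1/10 + 165/632*1/10 + 45/316*1/5 + 125/948*1/10 + 151/474*1/5 = 277/1896 = pi_1  (ok)
  277/1896*2/5 + 165/632*1/5 + 45/316*1/5 + 125/948*1/5 + 151/474*3/10 = 165/632 = pi_2  (ok)
  277/1896*3/10 + 165/632*1/10 + 45/316*1/10 + 125/948*1/5 + 151/474*1/10 = 45/316 = pi_3  (ok)
  277/1896*1/10 + 165/632*1/10 + 45/316*1/10 + 125/948*1/10 + 151/474*1/5 = 125/948 = pi_4  (ok)
  277/1896*1/10 + 165/632*1/2 + 45/316*2/5 + 125/948*2/5 + 151/474*1/5 = 151/474 = pi_5  (ok)

Answer: 277/1896 165/632 45/316 125/948 151/474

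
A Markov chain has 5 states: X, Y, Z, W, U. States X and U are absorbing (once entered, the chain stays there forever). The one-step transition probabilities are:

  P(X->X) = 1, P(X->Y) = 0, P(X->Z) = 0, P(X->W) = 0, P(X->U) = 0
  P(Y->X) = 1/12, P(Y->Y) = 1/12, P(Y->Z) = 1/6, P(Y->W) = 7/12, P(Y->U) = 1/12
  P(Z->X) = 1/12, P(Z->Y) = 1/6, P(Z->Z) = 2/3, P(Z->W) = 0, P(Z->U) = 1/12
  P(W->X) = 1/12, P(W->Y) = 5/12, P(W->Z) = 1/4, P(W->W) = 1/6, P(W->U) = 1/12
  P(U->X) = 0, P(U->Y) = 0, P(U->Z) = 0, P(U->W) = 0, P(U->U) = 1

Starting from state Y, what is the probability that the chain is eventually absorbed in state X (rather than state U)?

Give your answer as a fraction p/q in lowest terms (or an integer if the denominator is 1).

Answer: 1/2

Derivation:
Let a_i = P(absorbed in X | start in state i).
Boundary conditions: a_X = 1, a_U = 0.
For each transient state i, a_i = sum_j P(i->j) * a_j:
  a_Y = 1/12*a_X + 1/12*a_Y + 1/6*a_Z + 7/12*a_W + 1/12*a_U
  a_Z = 1/12*a_X + 1/6*a_Y + 2/3*a_Z + 0*a_W + 1/12*a_U
  a_W = 1/12*a_X + 5/12*a_Y + 1/4*a_Z + 1/6*a_W + 1/12*a_U

Substituting a_X = 1 and a_U = 0, rearrange to (I - Q) a = r where r[i] = P(i -> X):
  [11/12, -1/6, -7/12] . (a_Y, a_Z, a_W) = 1/12
  [-1/6, 1/3, 0] . (a_Y, a_Z, a_W) = 1/12
  [-5/12, -1/4, 5/6] . (a_Y, a_Z, a_W) = 1/12

Solving yields:
  a_Y = 1/2
  a_Z = 1/2
  a_W = 1/2

Starting state is Y, so the absorption probability is a_Y = 1/2.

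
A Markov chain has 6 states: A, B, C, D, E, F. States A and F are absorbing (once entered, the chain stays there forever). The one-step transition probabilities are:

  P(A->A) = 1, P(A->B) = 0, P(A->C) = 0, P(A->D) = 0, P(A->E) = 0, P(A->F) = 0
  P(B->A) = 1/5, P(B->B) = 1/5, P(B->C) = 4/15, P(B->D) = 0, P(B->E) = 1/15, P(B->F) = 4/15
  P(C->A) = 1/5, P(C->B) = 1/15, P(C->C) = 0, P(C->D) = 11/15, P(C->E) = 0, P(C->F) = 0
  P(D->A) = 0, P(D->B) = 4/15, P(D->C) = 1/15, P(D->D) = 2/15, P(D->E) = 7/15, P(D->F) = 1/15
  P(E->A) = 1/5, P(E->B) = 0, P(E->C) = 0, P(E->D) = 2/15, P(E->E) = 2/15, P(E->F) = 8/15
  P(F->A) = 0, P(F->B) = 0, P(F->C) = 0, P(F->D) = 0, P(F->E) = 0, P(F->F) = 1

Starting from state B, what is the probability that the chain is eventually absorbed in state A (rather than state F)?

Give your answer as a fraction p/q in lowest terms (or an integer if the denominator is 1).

Answer: 1648/3859

Derivation:
Let a_i = P(absorbed in A | start in state i).
Boundary conditions: a_A = 1, a_F = 0.
For each transient state i, a_i = sum_j P(i->j) * a_j:
  a_B = 1/5*a_A + 1/5*a_B + 4/15*a_C + 0*a_D + 1/15*a_E + 4/15*a_F
  a_C = 1/5*a_A + 1/15*a_B + 0*a_C + 11/15*a_D + 0*a_E + 0*a_F
  a_D = 0*a_A + 4/15*a_B + 1/15*a_C + 2/15*a_D + 7/15*a_E + 1/15*a_F
  a_E = 1/5*a_A + 0*a_B + 0*a_C + 2/15*a_D + 2/15*a_E + 8/15*a_F

Substituting a_A = 1 and a_F = 0, rearrange to (I - Q) a = r where r[i] = P(i -> A):
  [4/5, -4/15, 0, -1/15] . (a_B, a_C, a_D, a_E) = 1/5
  [-1/15, 1, -11/15, 0] . (a_B, a_C, a_D, a_E) = 1/5
  [-4/15, -1/15, 13/15, -7/15] . (a_B, a_C, a_D, a_E) = 0
  [0, 0, -2/15, 13/15] . (a_B, a_C, a_D, a_E) = 1/5

Solving yields:
  a_B = 1648/3859
  a_C = 1780/3859
  a_D = 1225/3859
  a_E = 1079/3859

Starting state is B, so the absorption probability is a_B = 1648/3859.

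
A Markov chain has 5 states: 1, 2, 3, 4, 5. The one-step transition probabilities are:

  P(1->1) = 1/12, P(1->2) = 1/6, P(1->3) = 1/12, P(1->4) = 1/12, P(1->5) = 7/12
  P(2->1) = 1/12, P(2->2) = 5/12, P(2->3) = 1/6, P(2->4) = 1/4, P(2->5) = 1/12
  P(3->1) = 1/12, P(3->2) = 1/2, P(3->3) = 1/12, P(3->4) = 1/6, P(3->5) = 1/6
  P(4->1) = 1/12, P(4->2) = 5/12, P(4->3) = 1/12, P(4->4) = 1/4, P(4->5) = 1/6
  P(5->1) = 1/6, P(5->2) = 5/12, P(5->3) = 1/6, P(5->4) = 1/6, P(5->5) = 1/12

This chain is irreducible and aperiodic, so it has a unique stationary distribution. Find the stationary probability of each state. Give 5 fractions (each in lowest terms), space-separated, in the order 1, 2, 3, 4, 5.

The stationary distribution satisfies pi = pi * P, i.e.:
  pi_1 = 1/12*pi_1 + 1/12*pi_2 + 1/12*pi_3 + 1/12*pi_4 + 1/6*pi_5
  pi_2 = 1/6*pi_1 + 5/12*pi_2 + 1/2*pi_3 + 5/12*pi_4 + 5/12*pi_5
  pi_3 = 1/12*pi_1 + 1/6*pi_2 + 1/12*pi_3 + 1/12*pi_4 + 1/6*pi_5
  pi_4 = 1/12*pi_1 + 1/4*pi_2 + 1/6*pi_3 + 1/4*pi_4 + 1/6*pi_5
  pi_5 = 7/12*pi_1 + 1/12*pi_2 + 1/6*pi_3 + 1/6*pi_4 + 1/12*pi_5
with normalization: pi_1 + pi_2 + pi_3 + pi_4 + pi_5 = 1.

Using the first 4 balance equations plus normalization, the linear system A*pi = b is:
  [-11/12, 1/12, 1/12, 1/12, 1/6] . pi = 0
  [1/6, -7/12, 1/2, 5/12, 5/12] . pi = 0
  [1/12, 1/6, -11/12, 1/12, 1/6] . pi = 0
  [1/12, 1/4, 1/6, -3/4, 1/6] . pi = 0
  [1, 1, 1, 1, 1] . pi = 1

Solving yields:
  pi_1 = 2085/21569
  pi_2 = 8700/21569
  pi_3 = 2810/21569
  pi_4 = 4523/21569
  pi_5 = 3451/21569

Verification (pi * P):
  2085/21569*1/12 + 8700/21569*1/12 + 2810/21569*1/12 + 4523/21569*1/12 + 3451/21569*1/6 = 2085/21569 = pi_1  (ok)
  2085/21569*1/6 + 8700/21569*5/12 + 2810/21569*1/2 + 4523/21569*5/12 + 3451/21569*5/12 = 8700/21569 = pi_2  (ok)
  2085/21569*1/12 + 8700/21569*1/6 + 2810/21569*1/12 + 4523/21569*1/12 + 3451/21569*1/6 = 2810/21569 = pi_3  (ok)
  2085/21569*1/12 + 8700/21569*1/4 + 2810/21569*1/6 + 4523/21569*1/4 + 3451/21569*1/6 = 4523/21569 = pi_4  (ok)
  2085/21569*7/12 + 8700/21569*1/12 + 2810/21569*1/6 + 4523/21569*1/6 + 3451/21569*1/12 = 3451/21569 = pi_5  (ok)

Answer: 2085/21569 8700/21569 2810/21569 4523/21569 3451/21569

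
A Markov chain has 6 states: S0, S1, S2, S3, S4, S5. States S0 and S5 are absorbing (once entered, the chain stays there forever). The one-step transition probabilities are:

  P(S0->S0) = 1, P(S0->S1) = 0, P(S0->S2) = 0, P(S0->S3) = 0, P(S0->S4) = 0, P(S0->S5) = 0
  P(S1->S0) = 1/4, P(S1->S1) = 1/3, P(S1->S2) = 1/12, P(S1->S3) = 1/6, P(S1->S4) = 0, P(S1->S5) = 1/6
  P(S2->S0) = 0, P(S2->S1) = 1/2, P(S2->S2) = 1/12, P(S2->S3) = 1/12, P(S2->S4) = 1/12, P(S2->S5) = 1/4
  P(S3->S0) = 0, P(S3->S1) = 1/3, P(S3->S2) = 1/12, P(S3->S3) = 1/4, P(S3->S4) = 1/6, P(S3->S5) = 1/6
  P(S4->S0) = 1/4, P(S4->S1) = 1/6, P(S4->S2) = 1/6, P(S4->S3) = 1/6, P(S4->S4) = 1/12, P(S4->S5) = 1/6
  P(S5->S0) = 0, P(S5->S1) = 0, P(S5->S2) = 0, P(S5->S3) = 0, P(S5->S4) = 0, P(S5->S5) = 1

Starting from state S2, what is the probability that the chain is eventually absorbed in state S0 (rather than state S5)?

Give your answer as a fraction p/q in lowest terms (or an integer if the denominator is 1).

Answer: 561/1553

Derivation:
Let a_i = P(absorbed in S0 | start in state i).
Boundary conditions: a_S0 = 1, a_S5 = 0.
For each transient state i, a_i = sum_j P(i->j) * a_j:
  a_S1 = 1/4*a_S0 + 1/3*a_S1 + 1/12*a_S2 + 1/6*a_S3 + 0*a_S4 + 1/6*a_S5
  a_S2 = 0*a_S0 + 1/2*a_S1 + 1/12*a_S2 + 1/12*a_S3 + 1/12*a_S4 + 1/4*a_S5
  a_S3 = 0*a_S0 + 1/3*a_S1 + 1/12*a_S2 + 1/4*a_S3 + 1/6*a_S4 + 1/6*a_S5
  a_S4 = 1/4*a_S0 + 1/6*a_S1 + 1/6*a_S2 + 1/6*a_S3 + 1/12*a_S4 + 1/6*a_S5

Substituting a_S0 = 1 and a_S5 = 0, rearrange to (I - Q) a = r where r[i] = P(i -> S0):
  [2/3, -1/12, -1/6, 0] . (a_S1, a_S2, a_S3, a_S4) = 1/4
  [-1/2, 11/12, -1/12, -1/12] . (a_S1, a_S2, a_S3, a_S4) = 0
  [-1/3, -1/12, 3/4, -1/6] . (a_S1, a_S2, a_S3, a_S4) = 0
  [-1/6, -1/6, -1/6, 11/12] . (a_S1, a_S2, a_S3, a_S4) = 1/4

Solving yields:
  a_S1 = 3201/6212
  a_S2 = 561/1553
  a_S3 = 591/1553
  a_S4 = 1557/3106

Starting state is S2, so the absorption probability is a_S2 = 561/1553.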